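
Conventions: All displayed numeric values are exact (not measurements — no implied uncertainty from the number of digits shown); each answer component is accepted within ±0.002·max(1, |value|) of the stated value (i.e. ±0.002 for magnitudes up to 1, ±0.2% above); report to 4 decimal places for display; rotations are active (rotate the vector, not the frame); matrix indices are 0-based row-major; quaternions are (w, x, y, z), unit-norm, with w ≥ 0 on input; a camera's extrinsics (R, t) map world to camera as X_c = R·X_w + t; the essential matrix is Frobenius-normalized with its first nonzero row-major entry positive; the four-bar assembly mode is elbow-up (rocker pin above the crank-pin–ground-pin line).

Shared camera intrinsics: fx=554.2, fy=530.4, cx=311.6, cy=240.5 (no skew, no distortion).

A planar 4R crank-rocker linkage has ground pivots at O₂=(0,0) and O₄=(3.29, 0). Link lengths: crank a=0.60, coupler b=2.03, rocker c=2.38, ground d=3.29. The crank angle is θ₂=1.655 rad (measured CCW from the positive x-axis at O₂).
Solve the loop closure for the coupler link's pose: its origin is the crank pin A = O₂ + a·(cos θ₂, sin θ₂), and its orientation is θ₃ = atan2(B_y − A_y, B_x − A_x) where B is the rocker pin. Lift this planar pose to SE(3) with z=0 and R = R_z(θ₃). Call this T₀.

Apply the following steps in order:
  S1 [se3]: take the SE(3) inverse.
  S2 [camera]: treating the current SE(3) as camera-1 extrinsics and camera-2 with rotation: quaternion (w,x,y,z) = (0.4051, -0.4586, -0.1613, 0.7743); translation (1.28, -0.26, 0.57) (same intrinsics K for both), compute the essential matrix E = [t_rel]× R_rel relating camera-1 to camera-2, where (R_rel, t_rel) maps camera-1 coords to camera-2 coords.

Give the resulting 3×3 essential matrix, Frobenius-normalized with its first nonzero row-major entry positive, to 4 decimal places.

matrix = [0.2782 0.2001 -0.2190; 0.4158 0.0806 -0.4151; -0.0062 -0.6470 -0.2533]

source (fourbar_fk): coupler pose = R=[0.8341 -0.5517 0.0000; 0.5517 0.8341 0.0000; 0.0000 0.0000 1.0000], t=(-0.0505, 0.5979, 0.0000)
after S1 (invert_se3): R=[0.8341 0.5517 0.0000; -0.5517 0.8341 0.0000; 0.0000 0.0000 1.0000], t=(-0.2877, -0.5265, 0.0000)
after S2 (essential): [0.2782 0.2001 -0.2190; 0.4158 0.0806 -0.4151; -0.0062 -0.6470 -0.2533]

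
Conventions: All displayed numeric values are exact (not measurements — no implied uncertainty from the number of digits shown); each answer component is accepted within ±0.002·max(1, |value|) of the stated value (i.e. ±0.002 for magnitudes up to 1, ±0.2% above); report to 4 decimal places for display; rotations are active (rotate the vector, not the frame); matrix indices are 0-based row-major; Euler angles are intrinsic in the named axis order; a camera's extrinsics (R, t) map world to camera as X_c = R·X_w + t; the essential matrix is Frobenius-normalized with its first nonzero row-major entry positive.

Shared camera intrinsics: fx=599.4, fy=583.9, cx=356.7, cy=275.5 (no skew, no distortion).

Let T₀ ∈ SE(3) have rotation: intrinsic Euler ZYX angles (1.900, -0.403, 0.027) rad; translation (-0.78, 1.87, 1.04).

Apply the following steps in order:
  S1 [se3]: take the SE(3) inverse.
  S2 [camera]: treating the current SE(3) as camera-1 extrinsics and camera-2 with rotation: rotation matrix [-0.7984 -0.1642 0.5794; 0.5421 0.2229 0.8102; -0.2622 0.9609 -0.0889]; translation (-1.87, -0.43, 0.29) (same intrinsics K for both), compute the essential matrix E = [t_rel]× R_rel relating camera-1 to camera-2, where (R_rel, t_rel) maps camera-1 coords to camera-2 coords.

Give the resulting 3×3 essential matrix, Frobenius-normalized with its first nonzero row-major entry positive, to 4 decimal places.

matrix = [0.1202 -0.3526 0.5334; -0.4494 -0.5048 -0.1710; 0.1351 -0.0593 0.2625]

after S1 (invert_se3): R=[-0.2974 0.8705 0.3922; -0.9425 -0.3332 0.0248; 0.1523 -0.3623 0.9196], t=(-2.2676, -0.1379, -0.1601)
after S2 (essential): [0.1202 -0.3526 0.5334; -0.4494 -0.5048 -0.1710; 0.1351 -0.0593 0.2625]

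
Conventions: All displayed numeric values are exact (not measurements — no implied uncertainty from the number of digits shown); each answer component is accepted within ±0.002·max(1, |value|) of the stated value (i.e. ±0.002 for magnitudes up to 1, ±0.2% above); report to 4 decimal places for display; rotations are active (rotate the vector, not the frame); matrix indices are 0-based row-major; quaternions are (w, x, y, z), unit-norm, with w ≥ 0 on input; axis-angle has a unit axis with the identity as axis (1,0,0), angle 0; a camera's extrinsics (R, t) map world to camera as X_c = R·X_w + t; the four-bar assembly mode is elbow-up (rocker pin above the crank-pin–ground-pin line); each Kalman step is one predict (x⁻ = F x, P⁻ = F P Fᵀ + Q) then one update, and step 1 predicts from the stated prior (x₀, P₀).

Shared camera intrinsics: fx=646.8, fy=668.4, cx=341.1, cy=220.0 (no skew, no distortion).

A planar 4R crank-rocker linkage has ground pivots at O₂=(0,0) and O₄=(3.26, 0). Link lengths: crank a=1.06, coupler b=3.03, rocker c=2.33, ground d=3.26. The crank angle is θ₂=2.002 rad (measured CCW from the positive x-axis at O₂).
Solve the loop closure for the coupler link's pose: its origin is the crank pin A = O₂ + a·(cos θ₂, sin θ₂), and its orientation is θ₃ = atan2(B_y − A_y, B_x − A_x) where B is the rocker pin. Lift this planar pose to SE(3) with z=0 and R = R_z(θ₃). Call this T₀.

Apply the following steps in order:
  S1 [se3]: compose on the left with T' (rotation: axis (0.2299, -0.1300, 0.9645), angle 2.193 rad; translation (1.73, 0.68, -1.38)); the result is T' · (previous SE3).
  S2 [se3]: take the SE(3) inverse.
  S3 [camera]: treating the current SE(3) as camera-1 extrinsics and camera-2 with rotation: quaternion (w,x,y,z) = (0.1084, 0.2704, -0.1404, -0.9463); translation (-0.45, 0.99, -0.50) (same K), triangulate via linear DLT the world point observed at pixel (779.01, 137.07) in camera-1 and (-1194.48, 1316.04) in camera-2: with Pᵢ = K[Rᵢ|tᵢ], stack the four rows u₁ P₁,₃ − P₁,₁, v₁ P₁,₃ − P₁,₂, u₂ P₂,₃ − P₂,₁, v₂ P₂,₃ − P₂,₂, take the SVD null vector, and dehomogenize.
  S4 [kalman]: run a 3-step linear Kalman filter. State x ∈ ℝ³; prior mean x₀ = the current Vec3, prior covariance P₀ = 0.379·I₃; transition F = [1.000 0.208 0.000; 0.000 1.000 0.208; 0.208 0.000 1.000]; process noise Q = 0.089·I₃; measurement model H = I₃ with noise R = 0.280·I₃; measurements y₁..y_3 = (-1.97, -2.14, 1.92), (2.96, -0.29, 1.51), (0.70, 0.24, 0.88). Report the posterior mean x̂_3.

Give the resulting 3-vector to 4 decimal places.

result = (0.6468, 0.0221, 1.4569)

source (fourbar_fk): coupler pose = R=[0.9209 -0.3897 0.0000; 0.3897 0.9209 0.0000; 0.0000 0.0000 1.0000], t=(-0.4430, 0.9630, 0.0000)
after S1 (compose_se3): R=[-0.7836 -0.5708 0.2453; 0.4615 -0.7991 -0.3853; 0.4160 -0.1887 0.8896], t=(1.1509, -0.1818, -1.5935)
after S2 (invert_se3): R=[-0.7836 0.4615 0.4160; -0.5708 -0.7991 -0.1887; 0.2453 -0.3853 0.8896], t=(1.6486, 0.2110, 1.0652)
after S3 (triangulate): (0.5116, -0.1033, 1.9690)
after S4 (kf_track): (0.6468, 0.0221, 1.4569)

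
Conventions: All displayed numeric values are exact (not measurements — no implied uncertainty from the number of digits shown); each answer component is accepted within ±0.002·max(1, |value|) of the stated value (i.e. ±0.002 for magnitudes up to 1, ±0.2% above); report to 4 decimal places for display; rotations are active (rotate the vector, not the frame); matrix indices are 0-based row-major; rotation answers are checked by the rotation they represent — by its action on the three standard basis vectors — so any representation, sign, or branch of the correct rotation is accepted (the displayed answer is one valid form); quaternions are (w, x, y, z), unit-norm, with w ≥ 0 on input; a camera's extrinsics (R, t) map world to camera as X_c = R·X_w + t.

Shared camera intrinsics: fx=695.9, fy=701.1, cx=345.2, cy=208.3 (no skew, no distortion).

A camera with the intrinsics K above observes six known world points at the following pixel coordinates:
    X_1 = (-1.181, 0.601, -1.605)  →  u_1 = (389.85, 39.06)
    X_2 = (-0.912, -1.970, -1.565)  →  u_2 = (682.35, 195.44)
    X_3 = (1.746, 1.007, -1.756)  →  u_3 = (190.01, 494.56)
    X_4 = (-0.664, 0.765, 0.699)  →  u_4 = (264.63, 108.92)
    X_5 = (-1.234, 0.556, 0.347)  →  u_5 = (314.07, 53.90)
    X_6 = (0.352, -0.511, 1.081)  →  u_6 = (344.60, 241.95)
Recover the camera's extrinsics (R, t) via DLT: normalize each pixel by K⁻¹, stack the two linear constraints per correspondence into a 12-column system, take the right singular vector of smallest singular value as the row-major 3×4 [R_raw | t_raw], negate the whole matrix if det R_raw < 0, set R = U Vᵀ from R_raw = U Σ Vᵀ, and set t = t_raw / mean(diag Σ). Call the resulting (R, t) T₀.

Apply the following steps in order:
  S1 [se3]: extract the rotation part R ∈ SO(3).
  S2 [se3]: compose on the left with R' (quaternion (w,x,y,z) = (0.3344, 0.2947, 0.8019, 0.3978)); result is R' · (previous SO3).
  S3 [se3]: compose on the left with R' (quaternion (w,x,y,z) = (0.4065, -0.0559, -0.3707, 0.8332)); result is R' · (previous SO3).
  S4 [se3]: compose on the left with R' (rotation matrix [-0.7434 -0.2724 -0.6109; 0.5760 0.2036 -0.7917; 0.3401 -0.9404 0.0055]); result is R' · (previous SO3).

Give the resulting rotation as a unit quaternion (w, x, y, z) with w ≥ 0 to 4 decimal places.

source (pnp_recover): camera pose = R=[-0.2971 -0.9036 -0.3085; 0.9537 -0.2648 -0.1426; 0.0472 -0.3366 0.9405], t=(-0.0300, 0.0300, 6.0199)
after S1 (rot_of_se3): [-0.2971 -0.9036 -0.3085; 0.9537 -0.2648 -0.1426; 0.0472 -0.3366 0.9405]
after S2 (compose_so3): [0.4124 0.2304 0.8814; 0.2875 -0.9510 0.1141; 0.8644 0.2064 -0.4584]
after S3 (compose_so3): [-0.7974 0.3705 -0.4763; -0.3117 0.4228 0.8509; 0.5166 0.8270 -0.2217]
after S4 (compose_so3): [0.3621 -0.8958 0.2577; -0.9318 -0.3552 0.0745; 0.0248 -0.2671 -0.9634]

rotation (quat) = (0.1043, -0.8186, 0.5581, -0.0863)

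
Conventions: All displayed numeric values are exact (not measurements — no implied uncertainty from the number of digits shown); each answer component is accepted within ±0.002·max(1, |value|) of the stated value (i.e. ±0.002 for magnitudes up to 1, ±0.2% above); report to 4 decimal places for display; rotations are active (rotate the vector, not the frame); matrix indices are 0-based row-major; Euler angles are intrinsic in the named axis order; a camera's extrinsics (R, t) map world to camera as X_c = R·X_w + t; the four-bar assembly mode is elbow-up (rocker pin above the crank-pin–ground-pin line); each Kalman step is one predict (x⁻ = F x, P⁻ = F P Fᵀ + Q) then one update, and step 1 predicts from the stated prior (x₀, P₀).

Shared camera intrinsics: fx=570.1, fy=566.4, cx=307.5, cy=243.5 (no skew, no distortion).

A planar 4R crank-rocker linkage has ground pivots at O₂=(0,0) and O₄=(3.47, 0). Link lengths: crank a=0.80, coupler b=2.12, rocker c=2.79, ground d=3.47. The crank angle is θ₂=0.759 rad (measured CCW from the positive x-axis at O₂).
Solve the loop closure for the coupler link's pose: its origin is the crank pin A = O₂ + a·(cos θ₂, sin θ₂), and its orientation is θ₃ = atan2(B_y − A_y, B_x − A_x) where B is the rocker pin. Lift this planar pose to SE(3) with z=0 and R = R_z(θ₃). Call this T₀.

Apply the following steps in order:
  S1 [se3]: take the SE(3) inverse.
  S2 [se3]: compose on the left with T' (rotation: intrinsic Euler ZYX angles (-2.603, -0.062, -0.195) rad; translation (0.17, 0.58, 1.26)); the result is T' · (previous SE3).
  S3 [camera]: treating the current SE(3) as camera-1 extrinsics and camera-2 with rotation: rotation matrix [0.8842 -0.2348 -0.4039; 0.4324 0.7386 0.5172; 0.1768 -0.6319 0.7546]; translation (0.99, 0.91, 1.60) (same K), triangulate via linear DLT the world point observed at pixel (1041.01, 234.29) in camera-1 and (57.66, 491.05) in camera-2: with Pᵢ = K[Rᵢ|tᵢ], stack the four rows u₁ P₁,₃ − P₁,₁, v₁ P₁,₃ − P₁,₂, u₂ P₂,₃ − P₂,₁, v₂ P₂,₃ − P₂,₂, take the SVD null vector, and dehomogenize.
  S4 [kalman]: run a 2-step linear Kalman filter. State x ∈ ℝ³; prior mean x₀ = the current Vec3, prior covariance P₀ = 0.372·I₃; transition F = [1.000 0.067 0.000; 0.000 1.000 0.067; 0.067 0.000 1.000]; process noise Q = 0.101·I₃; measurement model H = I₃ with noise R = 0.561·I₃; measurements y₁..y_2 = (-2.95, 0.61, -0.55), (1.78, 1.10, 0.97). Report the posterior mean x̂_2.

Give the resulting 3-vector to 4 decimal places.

result = (-0.6226, 0.7396, 0.5187)

source (fourbar_fk): coupler pose = R=[0.5914 -0.8064 0.0000; 0.8064 0.5914 0.0000; 0.0000 0.0000 1.0000], t=(0.5804, 0.5506, 0.0000)
after S1 (invert_se3): R=[0.5914 0.8064 0.0000; -0.8064 0.5914 -0.0000; 0.0000 0.0000 1.0000], t=(-0.7872, 0.1425, 0.0000)
after S2 (compose_se3): R=[-0.9042 -0.3994 0.1516; 0.3813 -0.9145 -0.1352; 0.1926 -0.0644 0.9792], t=(0.9147, 0.8622, 1.1837)
after S3 (triangulate): (-1.5956, 0.1539, 1.0657)
after S4 (kf_track): (-0.6226, 0.7396, 0.5187)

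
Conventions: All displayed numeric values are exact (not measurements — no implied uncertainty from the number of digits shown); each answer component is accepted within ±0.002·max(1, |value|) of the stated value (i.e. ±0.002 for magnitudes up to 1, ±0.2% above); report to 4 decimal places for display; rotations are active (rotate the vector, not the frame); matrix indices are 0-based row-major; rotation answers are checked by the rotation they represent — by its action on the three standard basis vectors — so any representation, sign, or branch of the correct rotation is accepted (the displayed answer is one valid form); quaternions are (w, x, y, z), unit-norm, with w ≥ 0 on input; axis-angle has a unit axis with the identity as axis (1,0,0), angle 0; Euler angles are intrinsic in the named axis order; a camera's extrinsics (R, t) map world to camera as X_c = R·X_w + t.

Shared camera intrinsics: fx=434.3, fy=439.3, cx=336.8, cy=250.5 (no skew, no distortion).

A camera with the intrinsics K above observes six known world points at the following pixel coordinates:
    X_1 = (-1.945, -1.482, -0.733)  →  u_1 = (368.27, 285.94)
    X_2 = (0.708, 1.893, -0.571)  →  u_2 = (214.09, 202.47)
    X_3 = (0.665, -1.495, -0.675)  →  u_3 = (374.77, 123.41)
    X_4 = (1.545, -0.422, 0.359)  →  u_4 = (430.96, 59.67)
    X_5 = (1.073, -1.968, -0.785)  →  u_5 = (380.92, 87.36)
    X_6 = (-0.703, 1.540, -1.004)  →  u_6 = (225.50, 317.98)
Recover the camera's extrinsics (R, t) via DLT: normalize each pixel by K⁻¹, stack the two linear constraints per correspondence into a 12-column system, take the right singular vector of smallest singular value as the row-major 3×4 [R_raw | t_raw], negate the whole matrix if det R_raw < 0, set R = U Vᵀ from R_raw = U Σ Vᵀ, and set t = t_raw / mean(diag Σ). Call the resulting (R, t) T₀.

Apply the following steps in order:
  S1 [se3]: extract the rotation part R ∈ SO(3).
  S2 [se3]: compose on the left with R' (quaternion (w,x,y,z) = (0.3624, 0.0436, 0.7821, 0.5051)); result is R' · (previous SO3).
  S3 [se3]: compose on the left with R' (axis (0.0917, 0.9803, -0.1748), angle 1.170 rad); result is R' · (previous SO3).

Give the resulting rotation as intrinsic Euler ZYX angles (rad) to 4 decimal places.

source (pnp_recover): camera pose = R=[-0.0208 -0.4545 0.8905; -0.8907 0.4131 0.1900; -0.4542 -0.7892 -0.4134], t=(0.4602, -0.4002, 4.8510)
after S1 (rot_of_se3): [-0.0208 -0.4545 0.8905; -0.8907 0.4131 0.1900; -0.4542 -0.7892 -0.4134]
after S2 (compose_so3): [0.0031 -0.2717 -0.9624; -0.7864 -0.5952 0.1655; -0.6178 0.7563 -0.2155]
after S3 (compose_so3): [-0.7200 0.4394 -0.5372; -0.6513 -0.6951 0.3044; -0.2396 0.5690 0.7866]

rotation (euler_zyx) = (-2.4062, 0.2420, 0.6262)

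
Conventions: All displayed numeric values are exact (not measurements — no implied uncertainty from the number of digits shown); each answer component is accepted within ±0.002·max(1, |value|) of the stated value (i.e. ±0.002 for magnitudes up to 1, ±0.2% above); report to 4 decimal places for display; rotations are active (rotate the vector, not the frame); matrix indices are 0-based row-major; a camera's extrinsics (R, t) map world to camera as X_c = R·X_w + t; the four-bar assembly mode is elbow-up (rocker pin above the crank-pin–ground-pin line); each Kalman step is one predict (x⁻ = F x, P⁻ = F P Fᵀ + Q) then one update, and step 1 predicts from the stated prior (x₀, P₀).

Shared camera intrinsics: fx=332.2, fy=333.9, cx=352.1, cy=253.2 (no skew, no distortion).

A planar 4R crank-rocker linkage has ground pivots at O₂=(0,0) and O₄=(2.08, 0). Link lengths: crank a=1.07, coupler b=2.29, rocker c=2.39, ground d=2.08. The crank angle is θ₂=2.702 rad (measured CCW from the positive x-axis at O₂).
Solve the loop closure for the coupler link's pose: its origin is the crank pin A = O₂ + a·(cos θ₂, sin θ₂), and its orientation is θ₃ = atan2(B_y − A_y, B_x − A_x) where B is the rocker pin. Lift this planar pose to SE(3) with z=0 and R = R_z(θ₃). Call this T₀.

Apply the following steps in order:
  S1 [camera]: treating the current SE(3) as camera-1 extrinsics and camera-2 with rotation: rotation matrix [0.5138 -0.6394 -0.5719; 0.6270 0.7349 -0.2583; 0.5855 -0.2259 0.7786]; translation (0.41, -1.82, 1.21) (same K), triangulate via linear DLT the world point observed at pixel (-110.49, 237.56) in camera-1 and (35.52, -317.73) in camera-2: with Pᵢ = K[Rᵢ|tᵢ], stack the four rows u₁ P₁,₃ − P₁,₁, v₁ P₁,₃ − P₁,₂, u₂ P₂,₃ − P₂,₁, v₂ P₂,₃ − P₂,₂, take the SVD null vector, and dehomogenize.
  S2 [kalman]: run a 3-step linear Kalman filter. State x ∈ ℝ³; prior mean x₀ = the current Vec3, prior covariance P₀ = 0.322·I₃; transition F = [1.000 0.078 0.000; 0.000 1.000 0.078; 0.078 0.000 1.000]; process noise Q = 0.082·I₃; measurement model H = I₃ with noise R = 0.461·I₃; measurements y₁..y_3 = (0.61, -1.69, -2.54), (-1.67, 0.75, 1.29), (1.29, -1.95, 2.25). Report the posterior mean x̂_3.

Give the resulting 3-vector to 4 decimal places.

result = (-0.1192, -0.6217, 0.9430)

source (fourbar_fk): coupler pose = R=[0.7463 -0.6656 0.0000; 0.6656 0.7463 0.0000; 0.0000 0.0000 1.0000], t=(-0.9683, 0.4554, 0.0000)
after S1 (triangulate): (-1.3367, 0.4790, 1.6407)
after S2 (kf_track): (-0.1192, -0.6217, 0.9430)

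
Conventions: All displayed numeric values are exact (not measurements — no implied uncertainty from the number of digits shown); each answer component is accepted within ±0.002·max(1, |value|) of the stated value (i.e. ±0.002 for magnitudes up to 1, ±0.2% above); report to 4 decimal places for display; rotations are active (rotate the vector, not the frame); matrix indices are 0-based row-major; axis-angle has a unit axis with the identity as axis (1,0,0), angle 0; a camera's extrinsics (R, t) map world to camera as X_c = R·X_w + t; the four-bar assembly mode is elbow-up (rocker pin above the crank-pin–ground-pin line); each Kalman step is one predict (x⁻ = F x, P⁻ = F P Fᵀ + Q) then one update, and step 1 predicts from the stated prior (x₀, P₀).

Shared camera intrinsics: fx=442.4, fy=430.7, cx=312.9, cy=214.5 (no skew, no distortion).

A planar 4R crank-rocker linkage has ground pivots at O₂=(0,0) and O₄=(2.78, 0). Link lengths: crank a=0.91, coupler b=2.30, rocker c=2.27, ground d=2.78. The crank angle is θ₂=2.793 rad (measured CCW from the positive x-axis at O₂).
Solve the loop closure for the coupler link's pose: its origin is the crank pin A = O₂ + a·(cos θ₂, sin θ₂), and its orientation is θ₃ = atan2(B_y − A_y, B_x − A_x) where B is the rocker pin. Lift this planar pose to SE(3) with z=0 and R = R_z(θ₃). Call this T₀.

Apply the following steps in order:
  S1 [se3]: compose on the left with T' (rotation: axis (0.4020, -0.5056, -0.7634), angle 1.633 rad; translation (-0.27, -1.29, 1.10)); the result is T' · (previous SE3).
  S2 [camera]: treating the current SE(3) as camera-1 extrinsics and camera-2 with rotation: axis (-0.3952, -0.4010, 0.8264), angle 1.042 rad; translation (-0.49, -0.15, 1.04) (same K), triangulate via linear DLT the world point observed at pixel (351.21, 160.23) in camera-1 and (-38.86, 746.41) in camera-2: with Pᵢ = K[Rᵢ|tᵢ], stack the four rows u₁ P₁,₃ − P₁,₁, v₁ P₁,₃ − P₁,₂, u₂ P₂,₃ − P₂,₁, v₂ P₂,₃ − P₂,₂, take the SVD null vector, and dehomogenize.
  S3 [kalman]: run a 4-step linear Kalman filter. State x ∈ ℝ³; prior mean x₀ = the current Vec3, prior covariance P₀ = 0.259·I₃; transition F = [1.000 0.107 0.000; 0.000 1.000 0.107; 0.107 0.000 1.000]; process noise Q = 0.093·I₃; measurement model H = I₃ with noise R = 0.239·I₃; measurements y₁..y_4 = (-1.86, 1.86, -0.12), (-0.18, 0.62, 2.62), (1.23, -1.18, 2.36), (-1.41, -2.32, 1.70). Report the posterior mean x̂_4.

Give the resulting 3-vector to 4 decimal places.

result = (-0.4600, -0.9265, 1.6697)

source (fourbar_fk): coupler pose = R=[0.8494 -0.5278 0.0000; 0.5278 0.8494 0.0000; 0.0000 0.0000 1.0000], t=(-0.8553, 0.3108, 0.0000)
after S1 (compose_se3): R=[0.3812 0.4060 -0.8306; -0.7200 0.6939 0.0087; 0.5799 0.5947 0.5568], t=(-0.1939, -0.3886, 1.1993)
after S2 (triangulate): (0.9512, 1.0634, 0.4483)
after S3 (kf_track): (-0.4600, -0.9265, 1.6697)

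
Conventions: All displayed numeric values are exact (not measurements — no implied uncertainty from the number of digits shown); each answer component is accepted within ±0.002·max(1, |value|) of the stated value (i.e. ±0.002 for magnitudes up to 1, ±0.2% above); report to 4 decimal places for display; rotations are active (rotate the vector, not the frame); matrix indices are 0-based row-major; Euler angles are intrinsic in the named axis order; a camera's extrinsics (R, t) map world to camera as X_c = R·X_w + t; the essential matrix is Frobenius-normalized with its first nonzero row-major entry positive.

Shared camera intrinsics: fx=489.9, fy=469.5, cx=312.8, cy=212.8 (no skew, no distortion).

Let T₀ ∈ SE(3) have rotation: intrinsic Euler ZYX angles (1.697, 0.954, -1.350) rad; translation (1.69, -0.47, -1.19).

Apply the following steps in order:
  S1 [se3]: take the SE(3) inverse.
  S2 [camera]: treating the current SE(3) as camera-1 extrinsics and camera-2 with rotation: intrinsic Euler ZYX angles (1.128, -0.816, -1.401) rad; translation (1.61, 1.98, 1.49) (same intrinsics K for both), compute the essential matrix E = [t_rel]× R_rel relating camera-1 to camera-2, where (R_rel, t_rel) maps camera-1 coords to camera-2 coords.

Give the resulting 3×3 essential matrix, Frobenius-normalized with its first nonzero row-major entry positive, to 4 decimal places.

after S1 (invert_se3): R=[-0.0728 0.5738 -0.8157; -0.1171 -0.8172 -0.5644; -0.9904 0.0544 0.1267], t=(-0.5780, -0.8578, 1.8502)
after S2 (essential): [0.2283 -0.4874 0.0250; -0.5973 0.0274 -0.1714; 0.2288 0.5084 0.1097]

matrix = [0.2283 -0.4874 0.0250; -0.5973 0.0274 -0.1714; 0.2288 0.5084 0.1097]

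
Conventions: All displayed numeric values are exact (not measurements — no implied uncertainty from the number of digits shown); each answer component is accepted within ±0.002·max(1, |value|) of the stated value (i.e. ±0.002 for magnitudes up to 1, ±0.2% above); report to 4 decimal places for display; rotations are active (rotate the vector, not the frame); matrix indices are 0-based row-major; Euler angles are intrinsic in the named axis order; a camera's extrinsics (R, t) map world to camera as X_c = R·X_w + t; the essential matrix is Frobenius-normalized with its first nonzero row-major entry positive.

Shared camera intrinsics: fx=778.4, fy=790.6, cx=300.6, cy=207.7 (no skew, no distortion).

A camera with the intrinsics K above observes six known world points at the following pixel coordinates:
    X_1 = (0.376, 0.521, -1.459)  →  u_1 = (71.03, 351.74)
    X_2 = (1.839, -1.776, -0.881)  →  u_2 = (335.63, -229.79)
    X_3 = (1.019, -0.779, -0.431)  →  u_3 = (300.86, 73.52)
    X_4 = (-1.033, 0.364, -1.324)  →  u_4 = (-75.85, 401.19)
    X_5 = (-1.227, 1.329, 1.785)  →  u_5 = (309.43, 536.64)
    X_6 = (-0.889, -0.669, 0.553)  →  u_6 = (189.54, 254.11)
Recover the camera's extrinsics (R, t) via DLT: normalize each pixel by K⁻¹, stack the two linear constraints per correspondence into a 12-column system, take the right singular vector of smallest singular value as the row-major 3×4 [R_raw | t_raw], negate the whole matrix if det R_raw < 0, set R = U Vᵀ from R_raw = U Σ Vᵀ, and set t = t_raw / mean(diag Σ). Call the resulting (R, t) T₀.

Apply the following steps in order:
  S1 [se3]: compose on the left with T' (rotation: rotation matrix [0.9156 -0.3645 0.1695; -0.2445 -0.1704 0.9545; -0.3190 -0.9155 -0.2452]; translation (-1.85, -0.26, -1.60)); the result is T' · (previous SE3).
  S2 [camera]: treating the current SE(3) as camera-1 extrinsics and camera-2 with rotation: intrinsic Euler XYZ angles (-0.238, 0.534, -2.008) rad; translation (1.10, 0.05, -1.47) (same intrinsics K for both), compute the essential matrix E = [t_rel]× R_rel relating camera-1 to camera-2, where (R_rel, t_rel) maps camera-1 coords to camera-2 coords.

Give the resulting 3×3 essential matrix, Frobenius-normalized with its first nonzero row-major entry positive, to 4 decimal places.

matrix = [0.6147 -0.0264 -0.0805; -0.3452 -0.1114 -0.2248; -0.0532 0.2771 0.5943]

source (pnp_recover): camera pose = R=[0.7584 0.1819 0.6259; -0.3756 0.9068 0.1916; -0.5327 -0.3804 0.7560], t=(-0.3600, 0.5000, 4.5299)
after S1 (compose_se3): R=[0.7411 -0.2284 0.6314; -0.6299 -0.5621 0.5360; 0.2325 -0.7949 -0.5604], t=(-1.5941, 4.0668, -3.0535)
after S2 (essential): [0.6147 -0.0264 -0.0805; -0.3452 -0.1114 -0.2248; -0.0532 0.2771 0.5943]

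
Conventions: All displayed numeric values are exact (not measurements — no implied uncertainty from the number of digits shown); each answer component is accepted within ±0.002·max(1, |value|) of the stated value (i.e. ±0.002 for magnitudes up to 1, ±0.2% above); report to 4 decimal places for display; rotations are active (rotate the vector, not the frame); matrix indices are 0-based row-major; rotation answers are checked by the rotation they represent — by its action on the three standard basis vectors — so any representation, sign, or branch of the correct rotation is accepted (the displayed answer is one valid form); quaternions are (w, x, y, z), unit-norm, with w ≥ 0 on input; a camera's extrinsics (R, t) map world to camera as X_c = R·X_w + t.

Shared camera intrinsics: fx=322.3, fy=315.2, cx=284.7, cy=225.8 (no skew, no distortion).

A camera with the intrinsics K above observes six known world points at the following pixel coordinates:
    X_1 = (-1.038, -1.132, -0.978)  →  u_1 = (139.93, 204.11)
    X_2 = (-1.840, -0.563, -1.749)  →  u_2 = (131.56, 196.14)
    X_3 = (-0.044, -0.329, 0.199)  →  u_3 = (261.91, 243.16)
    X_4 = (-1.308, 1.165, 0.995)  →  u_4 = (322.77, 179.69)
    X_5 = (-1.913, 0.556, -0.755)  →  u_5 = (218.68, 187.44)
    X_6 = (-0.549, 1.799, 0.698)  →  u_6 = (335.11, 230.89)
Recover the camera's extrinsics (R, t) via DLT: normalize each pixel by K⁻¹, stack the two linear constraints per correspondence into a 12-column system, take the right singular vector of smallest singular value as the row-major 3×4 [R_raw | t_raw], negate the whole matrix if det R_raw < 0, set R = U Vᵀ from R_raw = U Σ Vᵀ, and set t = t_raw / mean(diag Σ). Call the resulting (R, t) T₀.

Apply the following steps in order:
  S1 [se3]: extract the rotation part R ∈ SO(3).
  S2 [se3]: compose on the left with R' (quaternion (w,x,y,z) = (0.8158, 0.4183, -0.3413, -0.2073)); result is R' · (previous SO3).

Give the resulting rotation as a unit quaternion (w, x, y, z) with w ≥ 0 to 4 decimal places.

rotation (quat) = (0.4341, 0.7649, 0.0747, 0.4699)

source (pnp_recover): camera pose = R=[0.2977 0.4632 0.8347; 0.8624 0.2445 -0.4433; -0.4094 0.8518 -0.3267], t=(-0.2999, 0.4400, 4.5611)
after S1 (rot_of_se3): [0.2977 0.4632 0.8347; 0.8624 0.2445 -0.4433; -0.4094 0.8518 -0.3267]
after S2 (compose_so3): [0.5472 -0.2937 0.7837; 0.5223 -0.6119 -0.5940; 0.6540 0.7344 -0.1814]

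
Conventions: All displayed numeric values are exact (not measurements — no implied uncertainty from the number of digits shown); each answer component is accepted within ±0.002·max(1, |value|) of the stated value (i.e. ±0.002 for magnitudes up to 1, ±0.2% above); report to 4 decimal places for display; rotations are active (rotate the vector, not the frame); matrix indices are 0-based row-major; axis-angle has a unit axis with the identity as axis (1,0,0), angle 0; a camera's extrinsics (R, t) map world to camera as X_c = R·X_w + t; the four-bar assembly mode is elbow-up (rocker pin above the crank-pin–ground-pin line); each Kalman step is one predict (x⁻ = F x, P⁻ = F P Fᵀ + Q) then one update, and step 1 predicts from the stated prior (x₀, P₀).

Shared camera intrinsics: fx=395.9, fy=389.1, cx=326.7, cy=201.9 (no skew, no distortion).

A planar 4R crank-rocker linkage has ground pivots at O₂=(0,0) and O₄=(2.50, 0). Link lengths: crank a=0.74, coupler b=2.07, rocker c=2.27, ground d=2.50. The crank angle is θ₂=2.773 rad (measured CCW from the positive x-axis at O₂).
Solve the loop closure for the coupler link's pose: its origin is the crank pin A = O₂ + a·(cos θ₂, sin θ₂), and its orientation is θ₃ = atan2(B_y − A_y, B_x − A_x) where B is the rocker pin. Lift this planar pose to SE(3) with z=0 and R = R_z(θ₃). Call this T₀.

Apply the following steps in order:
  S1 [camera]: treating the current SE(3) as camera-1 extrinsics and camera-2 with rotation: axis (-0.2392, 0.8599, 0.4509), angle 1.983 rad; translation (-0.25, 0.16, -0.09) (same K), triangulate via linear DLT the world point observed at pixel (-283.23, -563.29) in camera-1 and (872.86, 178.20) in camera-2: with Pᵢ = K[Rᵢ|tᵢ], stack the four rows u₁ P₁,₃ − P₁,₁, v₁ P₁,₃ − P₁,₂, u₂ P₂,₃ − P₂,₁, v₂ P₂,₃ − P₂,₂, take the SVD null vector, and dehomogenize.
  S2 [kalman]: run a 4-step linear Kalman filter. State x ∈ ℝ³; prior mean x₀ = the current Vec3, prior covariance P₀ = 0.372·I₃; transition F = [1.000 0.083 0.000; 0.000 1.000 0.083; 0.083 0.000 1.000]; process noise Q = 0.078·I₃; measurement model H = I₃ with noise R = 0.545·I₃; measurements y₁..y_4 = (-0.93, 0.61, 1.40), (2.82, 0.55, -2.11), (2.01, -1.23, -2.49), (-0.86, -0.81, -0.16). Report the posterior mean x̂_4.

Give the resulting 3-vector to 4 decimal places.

source (fourbar_fk): coupler pose = R=[0.7642 -0.6450 0.0000; 0.6450 0.7642 0.0000; 0.0000 0.0000 1.0000], t=(-0.6903, 0.2666, 0.0000)
after S1 (triangulate): (-1.9990, -1.1391, 0.9627)
after S2 (kf_track): (0.1293, -0.5724, -0.6494)

result = (0.1293, -0.5724, -0.6494)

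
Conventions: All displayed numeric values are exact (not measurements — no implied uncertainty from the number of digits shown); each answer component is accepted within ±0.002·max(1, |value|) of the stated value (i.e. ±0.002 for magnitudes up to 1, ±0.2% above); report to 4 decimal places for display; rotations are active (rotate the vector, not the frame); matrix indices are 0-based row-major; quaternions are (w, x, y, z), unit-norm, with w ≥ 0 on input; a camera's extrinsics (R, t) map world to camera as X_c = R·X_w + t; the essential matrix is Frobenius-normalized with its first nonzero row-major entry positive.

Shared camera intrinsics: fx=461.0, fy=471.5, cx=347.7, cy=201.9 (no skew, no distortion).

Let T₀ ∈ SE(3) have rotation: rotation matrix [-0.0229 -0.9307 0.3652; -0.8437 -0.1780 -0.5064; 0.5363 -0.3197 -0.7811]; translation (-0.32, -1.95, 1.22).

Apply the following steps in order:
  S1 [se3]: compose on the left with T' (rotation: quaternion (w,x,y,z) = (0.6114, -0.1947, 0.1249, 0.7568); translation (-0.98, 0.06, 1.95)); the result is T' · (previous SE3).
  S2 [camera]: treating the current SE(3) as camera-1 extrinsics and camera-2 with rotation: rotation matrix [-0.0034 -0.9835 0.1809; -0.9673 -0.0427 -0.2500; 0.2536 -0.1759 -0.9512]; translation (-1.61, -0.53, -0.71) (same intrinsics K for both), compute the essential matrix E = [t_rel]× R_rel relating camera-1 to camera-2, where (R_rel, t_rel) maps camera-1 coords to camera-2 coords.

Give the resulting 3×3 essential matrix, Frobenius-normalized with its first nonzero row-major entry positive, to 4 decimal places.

after S1 (compose_se3): R=[0.7497 0.3831 0.5396; 0.3957 -0.9131 0.0986; 0.5305 0.1396 -0.8361], t=(0.8026, 0.7319, 3.2782)
after S2 (essential): [0.6512 0.1869 -0.0431; -0.0991 0.5396 -0.3609; -0.2472 0.1669 -0.1375]

matrix = [0.6512 0.1869 -0.0431; -0.0991 0.5396 -0.3609; -0.2472 0.1669 -0.1375]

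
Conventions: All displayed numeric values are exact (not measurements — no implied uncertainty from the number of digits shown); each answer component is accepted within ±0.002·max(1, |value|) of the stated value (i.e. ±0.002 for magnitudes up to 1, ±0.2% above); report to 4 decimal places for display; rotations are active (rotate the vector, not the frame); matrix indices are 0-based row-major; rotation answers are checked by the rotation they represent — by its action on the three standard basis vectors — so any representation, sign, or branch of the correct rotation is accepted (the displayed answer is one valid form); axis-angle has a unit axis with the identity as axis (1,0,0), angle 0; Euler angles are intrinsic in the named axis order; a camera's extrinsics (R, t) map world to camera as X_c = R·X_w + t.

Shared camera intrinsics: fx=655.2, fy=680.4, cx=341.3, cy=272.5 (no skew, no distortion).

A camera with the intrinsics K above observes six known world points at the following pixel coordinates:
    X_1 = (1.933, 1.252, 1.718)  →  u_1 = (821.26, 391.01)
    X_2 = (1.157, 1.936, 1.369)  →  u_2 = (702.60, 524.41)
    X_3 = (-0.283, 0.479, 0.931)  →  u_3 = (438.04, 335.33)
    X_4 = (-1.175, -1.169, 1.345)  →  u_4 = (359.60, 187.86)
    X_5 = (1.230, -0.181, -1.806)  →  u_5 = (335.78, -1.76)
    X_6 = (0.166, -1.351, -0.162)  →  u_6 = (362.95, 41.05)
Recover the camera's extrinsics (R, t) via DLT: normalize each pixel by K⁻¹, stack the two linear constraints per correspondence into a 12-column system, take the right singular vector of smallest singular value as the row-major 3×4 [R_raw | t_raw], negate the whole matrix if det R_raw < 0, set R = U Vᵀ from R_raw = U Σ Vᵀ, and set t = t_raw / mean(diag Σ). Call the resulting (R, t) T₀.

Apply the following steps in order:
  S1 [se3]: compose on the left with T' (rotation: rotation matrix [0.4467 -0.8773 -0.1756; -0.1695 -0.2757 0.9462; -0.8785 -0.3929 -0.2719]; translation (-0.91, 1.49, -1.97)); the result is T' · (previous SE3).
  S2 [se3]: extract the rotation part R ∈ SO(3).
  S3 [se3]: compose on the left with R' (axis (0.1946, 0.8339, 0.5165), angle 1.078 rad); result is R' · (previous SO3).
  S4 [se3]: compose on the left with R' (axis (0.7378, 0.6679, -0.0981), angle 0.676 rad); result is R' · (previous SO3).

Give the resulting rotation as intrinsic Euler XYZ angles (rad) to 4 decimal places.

source (pnp_recover): camera pose = R=[0.7393 0.1149 0.6635; -0.2717 0.9525 0.1378; -0.6161 -0.2822 0.7353], t=(0.2900, -0.1902, 4.3806)
after S1 (compose_se3): R=[0.6768 -0.7347 0.0463; -0.6334 -0.5491 0.5453; -0.3752 -0.3984 -0.8370], t=(-1.3829, 5.6381, -3.3410)
after S2 (rot_of_se3): [0.6768 -0.7347 0.0463; -0.6334 -0.5491 0.5453; -0.3752 -0.3984 -0.8370]
after S3 (compose_so3): [0.2722 -0.4731 -0.8379; -0.1867 -0.8802 0.4364; -0.9439 0.0376 -0.3280]
after S4 (compose_so3): [-0.1662 -0.5600 -0.8117; 0.2982 -0.8131 0.4999; -0.9399 -0.1589 0.3021]

rotation (euler_xyz) = (-1.0273, -0.9470, 1.8593)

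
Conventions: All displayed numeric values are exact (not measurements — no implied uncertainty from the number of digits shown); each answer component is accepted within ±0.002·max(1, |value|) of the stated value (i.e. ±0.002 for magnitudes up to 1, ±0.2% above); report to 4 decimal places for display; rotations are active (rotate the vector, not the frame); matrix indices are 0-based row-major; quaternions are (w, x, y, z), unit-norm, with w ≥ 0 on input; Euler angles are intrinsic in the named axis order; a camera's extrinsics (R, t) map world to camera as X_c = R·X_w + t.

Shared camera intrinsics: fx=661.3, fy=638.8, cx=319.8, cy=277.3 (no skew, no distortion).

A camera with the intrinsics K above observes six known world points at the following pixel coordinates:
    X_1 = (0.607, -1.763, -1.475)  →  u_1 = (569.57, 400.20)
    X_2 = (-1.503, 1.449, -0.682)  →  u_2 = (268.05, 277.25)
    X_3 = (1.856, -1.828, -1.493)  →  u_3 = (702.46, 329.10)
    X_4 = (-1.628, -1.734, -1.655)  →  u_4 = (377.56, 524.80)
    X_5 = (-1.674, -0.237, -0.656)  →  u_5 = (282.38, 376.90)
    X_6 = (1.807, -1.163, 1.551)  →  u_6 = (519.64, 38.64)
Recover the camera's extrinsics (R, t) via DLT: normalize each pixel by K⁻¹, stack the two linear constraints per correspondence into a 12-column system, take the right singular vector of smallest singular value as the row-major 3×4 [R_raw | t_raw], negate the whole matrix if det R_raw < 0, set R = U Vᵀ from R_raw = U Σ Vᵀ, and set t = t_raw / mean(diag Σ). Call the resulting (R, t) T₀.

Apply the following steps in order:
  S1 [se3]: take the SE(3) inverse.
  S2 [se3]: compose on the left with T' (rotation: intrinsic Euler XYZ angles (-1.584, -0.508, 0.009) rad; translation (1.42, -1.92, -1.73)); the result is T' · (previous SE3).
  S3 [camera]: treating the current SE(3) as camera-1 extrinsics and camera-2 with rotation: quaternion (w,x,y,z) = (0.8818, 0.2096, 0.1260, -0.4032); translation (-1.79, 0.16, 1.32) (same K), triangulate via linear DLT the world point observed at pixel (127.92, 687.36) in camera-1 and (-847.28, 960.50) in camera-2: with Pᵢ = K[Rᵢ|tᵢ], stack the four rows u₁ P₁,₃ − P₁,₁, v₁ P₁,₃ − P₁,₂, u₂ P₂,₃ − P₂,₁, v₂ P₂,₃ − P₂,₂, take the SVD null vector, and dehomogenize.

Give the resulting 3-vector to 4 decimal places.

result = (-1.1633, 0.3241, -0.6196)

source (pnp_recover): camera pose = R=[0.7833 -0.2376 -0.5744; -0.5832 -0.6005 -0.5470; -0.2150 0.7635 -0.6090], t=(0.4799, -0.3799, 6.4594)
after S1 (invert_se3): R=[0.7833 -0.5832 -0.2150; -0.2376 -0.6005 0.7635; -0.5744 -0.5470 -0.6090], t=(0.7912, -5.0457, 4.0017)
after S2 (compose_se3): R=[0.9657 -0.2388 0.1024; -0.1167 -0.7509 -0.6500; 0.2321 0.6157 -0.7530], t=(0.2044, 2.0495, 3.2564)
after S3 (triangulate): (-1.1633, 0.3241, -0.6196)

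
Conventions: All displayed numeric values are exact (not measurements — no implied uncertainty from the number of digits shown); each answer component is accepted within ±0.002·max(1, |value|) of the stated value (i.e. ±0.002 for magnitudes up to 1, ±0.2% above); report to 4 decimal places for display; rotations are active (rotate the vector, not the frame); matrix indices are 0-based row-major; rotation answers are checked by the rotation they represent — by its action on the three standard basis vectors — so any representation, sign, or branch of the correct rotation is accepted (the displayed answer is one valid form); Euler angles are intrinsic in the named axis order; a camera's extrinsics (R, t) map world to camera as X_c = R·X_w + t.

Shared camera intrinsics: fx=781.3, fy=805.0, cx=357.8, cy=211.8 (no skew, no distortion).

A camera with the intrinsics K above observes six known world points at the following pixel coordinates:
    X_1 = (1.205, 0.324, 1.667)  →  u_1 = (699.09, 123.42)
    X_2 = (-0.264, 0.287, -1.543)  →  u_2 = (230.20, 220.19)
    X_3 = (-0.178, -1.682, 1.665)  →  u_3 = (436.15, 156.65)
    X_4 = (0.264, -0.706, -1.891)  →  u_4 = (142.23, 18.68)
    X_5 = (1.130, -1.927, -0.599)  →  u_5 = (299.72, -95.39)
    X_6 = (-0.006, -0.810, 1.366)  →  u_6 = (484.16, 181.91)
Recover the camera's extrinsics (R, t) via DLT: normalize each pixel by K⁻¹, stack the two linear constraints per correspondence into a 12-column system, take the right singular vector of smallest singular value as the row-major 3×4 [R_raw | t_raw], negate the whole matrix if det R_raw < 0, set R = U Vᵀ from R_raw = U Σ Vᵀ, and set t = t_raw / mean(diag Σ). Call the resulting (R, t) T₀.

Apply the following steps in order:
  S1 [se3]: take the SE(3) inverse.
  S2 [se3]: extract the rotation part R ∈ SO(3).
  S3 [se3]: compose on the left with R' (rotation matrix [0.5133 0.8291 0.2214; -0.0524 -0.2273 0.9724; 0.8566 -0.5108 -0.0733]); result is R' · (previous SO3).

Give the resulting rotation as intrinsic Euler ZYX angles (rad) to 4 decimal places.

rotation (euler_zyx) = (0.5974, -0.0900, -1.5163)

source (pnp_recover): camera pose = R=[0.4704 0.5095 0.7205; -0.8345 0.5224 0.1754; -0.2870 -0.6838 0.6709], t=(0.4700, -0.0600, 4.9500)
after S1 (invert_se3): R=[0.4704 -0.8345 -0.2870; 0.5095 0.5224 -0.6838; 0.7205 0.1754 0.6709], t=(1.1497, 3.1766, -3.6488)
after S2 (rot_of_se3): [0.4704 -0.8345 -0.2870; 0.5095 0.5224 -0.6838; 0.7205 0.1754 0.6709]
after S3 (compose_so3): [0.8234 0.0436 -0.5657; 0.5602 0.0955 0.8228; 0.0899 -0.9945 0.0542]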